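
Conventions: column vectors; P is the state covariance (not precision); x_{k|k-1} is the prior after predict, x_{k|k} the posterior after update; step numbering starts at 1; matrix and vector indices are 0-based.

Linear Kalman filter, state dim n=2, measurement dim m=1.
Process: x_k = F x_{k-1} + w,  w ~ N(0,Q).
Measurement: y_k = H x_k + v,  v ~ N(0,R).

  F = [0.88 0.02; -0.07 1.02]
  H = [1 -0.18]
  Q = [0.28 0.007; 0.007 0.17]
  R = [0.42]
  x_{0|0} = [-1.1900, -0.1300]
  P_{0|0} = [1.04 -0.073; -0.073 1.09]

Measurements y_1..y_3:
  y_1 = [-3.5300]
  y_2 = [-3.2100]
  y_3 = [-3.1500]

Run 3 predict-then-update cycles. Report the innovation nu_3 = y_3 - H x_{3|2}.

innov = [-0.5382]

step 1: x^-=[-1.0498, -0.0493]  P^-=[1.0832 -0.1003; -0.1003 1.3196]  S=[1.5821]  K=[0.6961; -0.2135]  nu=[-2.4891]  x^+=[-2.7824, 0.4821]  P^+=[0.3166 0.1349; 0.1349 1.2474]
step 2: x^-=[-2.4389, 0.6865]  P^-=[0.5305 0.1338; 0.1338 1.4501]  S=[0.9493]  K=[0.5334; -0.1340]  nu=[-0.6475]  x^+=[-2.7843, 0.7733]  P^+=[0.2603 0.2017; 0.2017 1.4331]
step 3: x^-=[-2.4347, 0.9837]  P^-=[0.4893 0.2009; 0.2009 1.6335]  S=[0.8899]  K=[0.5092; -0.1046]  nu=[-0.5382]  x^+=[-2.7088, 1.0400]  P^+=[0.2586 0.2483; 0.2483 1.6237]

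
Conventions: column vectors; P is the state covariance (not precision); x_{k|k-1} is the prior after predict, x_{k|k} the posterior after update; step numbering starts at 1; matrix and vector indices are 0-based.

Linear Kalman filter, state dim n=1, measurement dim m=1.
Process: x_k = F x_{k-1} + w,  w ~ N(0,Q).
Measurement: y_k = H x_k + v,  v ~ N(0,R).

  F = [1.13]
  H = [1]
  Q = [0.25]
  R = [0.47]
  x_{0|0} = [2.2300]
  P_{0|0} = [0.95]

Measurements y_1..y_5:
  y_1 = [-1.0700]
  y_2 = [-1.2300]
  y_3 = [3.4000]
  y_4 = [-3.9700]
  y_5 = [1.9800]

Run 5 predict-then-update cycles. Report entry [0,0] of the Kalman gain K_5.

step 1: x^-=[2.5199]  P^-=[1.4631]  S=[1.9331]  K=[0.7569]  nu=[-3.5899]  x^+=[-0.1972]  P^+=[0.3557]
step 2: x^-=[-0.2228]  P^-=[0.7042]  S=[1.1742]  K=[0.5997]  nu=[-1.0072]  x^+=[-0.8268]  P^+=[0.2819]
step 3: x^-=[-0.9343]  P^-=[0.6099]  S=[1.0799]  K=[0.5648]  nu=[4.3343]  x^+=[1.5136]  P^+=[0.2654]
step 4: x^-=[1.7104]  P^-=[0.5890]  S=[1.0590]  K=[0.5562]  nu=[-5.6804]  x^+=[-1.4488]  P^+=[0.2614]
step 5: x^-=[-1.6372]  P^-=[0.5838]  S=[1.0538]  K=[0.5540]  nu=[3.6172]  x^+=[0.3667]  P^+=[0.2604]

K[0,0] = 0.5540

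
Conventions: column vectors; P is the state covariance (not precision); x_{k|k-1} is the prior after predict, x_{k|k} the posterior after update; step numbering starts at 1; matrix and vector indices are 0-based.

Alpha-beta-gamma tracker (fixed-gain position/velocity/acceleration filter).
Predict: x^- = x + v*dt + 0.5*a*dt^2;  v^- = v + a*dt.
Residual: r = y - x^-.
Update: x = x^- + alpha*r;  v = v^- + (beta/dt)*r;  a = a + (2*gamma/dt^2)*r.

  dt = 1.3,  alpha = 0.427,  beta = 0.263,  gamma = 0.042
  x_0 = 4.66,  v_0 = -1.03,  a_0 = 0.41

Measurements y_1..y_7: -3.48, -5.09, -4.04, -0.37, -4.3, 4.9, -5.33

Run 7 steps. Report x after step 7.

step 1: x_pred=3.6674  r=-7.1474  x^+=0.6155  v^+=-1.9430  a^+=0.0547
step 2: x_pred=-1.8641  r=-3.2259  x^+=-3.2416  v^+=-2.5244  a^+=-0.1056
step 3: x_pred=-6.6126  r=2.5726  x^+=-5.5141  v^+=-2.1413  a^+=0.0223
step 4: x_pred=-8.2789  r=7.9089  x^+=-4.9018  v^+=-0.5123  a^+=0.4154
step 5: x_pred=-5.2168  r=0.9168  x^+=-4.8253  v^+=0.2132  a^+=0.4609
step 6: x_pred=-4.1587  r=9.0587  x^+=-0.2906  v^+=2.6450  a^+=0.9112
step 7: x_pred=3.9179  r=-9.2479  x^+=-0.0310  v^+=1.9587  a^+=0.4515

x_post = -0.0310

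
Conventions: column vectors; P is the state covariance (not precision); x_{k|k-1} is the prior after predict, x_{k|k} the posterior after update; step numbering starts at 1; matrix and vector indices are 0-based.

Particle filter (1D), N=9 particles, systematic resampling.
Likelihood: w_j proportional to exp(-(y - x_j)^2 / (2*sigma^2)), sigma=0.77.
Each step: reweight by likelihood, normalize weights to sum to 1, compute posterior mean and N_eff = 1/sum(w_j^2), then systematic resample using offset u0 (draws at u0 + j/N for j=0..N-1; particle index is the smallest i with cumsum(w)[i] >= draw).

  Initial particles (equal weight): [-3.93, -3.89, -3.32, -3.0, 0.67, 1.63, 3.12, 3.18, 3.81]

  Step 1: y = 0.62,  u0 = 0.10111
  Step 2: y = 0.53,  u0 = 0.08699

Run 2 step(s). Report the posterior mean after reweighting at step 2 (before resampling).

post_mean = 0.8187

step 1: w=[0.0000, 0.0000, 0.0000, 0.0000, 0.6977, 0.2958, 0.0036, 0.0028, 0.0001]  mean=0.9701  Neff=1.7413  idx=[4, 4, 4, 4, 4, 4, 5, 5, 5]
step 2: w=[0.1409, 0.1409, 0.1409, 0.1409, 0.1409, 0.1409, 0.0516, 0.0516, 0.0516]  mean=0.8187  Neff=7.8716  idx=[0, 1, 2, 2, 3, 4, 5, 6, 8]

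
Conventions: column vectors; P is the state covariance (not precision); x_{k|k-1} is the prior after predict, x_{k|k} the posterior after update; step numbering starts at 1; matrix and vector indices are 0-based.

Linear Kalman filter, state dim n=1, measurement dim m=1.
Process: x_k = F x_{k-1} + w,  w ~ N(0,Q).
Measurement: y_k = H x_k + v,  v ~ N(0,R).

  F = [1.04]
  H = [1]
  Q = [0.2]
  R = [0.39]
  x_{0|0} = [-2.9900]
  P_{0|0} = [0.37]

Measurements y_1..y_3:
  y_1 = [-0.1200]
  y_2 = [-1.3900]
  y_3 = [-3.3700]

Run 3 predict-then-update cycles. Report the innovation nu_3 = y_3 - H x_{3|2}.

innov = [-1.9439]

step 1: x^-=[-3.1096]  P^-=[0.6002]  S=[0.9902]  K=[0.6061]  nu=[2.9896]  x^+=[-1.2975]  P^+=[0.2364]
step 2: x^-=[-1.3494]  P^-=[0.4557]  S=[0.8457]  K=[0.5388]  nu=[-0.0406]  x^+=[-1.3713]  P^+=[0.2101]
step 3: x^-=[-1.4261]  P^-=[0.4273]  S=[0.8173]  K=[0.5228]  nu=[-1.9439]  x^+=[-2.4424]  P^+=[0.2039]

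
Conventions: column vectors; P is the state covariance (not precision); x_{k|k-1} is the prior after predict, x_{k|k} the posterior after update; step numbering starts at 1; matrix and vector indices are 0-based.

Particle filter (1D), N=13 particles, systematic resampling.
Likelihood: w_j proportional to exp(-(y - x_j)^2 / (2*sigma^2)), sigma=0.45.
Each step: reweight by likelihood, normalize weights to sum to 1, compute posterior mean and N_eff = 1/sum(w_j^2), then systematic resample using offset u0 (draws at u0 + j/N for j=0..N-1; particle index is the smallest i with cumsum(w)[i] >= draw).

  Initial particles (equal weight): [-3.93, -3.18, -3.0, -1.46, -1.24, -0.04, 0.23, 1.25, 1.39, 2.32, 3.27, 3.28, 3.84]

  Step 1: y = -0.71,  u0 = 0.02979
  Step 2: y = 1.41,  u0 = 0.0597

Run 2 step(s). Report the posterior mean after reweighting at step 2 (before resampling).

post_mean = 0.1195

step 1: w=[0.0000, 0.0000, 0.0000, 0.2092, 0.4192, 0.2769, 0.0947, 0.0001, 0.0000, 0.0000, 0.0000, 0.0000, 0.0000]  mean=-0.8144  Neff=3.2774  idx=[3, 3, 3, 4, 4, 4, 4, 4, 5, 5, 5, 5, 6]
step 2: w=[0.0000, 0.0000, 0.0000, 0.0000, 0.0000, 0.0000, 0.0000, 0.0000, 0.1023, 0.1023, 0.1023, 0.1023, 0.5907]  mean=0.1195  Neff=2.5585  idx=[8, 9, 10, 10, 11, 12, 12, 12, 12, 12, 12, 12, 12]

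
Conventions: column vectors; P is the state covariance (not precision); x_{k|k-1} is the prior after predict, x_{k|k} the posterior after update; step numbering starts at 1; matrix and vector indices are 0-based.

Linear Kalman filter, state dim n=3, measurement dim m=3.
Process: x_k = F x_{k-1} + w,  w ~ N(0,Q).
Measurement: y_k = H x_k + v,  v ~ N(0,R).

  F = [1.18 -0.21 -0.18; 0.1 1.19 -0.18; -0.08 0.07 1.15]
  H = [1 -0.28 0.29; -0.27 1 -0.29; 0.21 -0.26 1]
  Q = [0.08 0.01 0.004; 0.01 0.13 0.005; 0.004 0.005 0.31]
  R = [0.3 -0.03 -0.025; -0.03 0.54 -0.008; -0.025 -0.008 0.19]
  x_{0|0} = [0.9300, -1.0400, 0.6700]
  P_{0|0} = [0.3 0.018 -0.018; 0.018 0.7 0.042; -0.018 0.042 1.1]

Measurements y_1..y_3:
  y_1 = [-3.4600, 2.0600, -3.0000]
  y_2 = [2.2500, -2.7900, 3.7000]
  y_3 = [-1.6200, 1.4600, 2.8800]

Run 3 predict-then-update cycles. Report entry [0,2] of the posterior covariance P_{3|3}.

step 1: x^-=[1.1952, -1.2652, 0.6233]  P^-=[0.5661 -0.0723 -0.2959; -0.0723 1.1468 -0.1138; -0.2959 -0.1138 1.7800]  S=[0.9931 -0.6646 0.4431; -0.6646 1.9365 -0.8991; 0.4431 -0.8991 2.0152]  K=[0.6257 0.0536 -0.1922; -0.0340 0.6467 0.0841; -0.0826 0.1244 0.9408]  nu=[-5.1902, 3.8287, -4.2032]  x^+=[-1.0392, 1.0340, -2.4259]  P^+=[0.2300 0.0482 -0.0884; 0.0482 0.3926 0.1036; -0.0884 0.1036 0.2253]
step 2: x^-=[-1.0068, 1.5632, -2.6343]  P^-=[0.4464 0.0150 -0.2128; 0.0150 0.6659 0.1140; -0.2128 0.1140 0.6438]  S=[0.7023 -0.2542 0.0328; -0.2542 1.1849 -0.1958; 0.0328 -0.1958 0.7481]  K=[0.5703 0.0566 -0.1746; -0.0044 0.5407 0.0670; -0.0834 0.1000 0.7910]  nu=[4.4584, -5.3890, 6.9521]  x^+=[0.0172, -0.9045, 1.9538]  P^+=[0.2104 0.0486 -0.0794; 0.0486 0.3290 0.0839; -0.0794 0.0839 0.1901]
step 3: x^-=[-0.1415, -1.4263, 2.1821]  P^-=[0.4096 0.0295 -0.1855; 0.0295 0.5827 0.0905; -0.1855 0.0905 0.5919]  S=[0.6663 -0.2199 0.0368; -0.2199 1.1049 -0.1874; 0.0368 -0.1874 0.7112]  K=[0.5495 0.0568 -0.1640; 0.0029 0.5065 0.0563; -0.0722 0.0884 0.7714]  nu=[-2.5107, 3.4810, 0.3567]  x^+=[-1.3818, 0.3498, 2.9461]  P^+=[0.2026 0.0484 -0.0753; 0.0484 0.3083 0.0766; -0.0753 0.0766 0.1834]

P_post[0,2] = -0.0753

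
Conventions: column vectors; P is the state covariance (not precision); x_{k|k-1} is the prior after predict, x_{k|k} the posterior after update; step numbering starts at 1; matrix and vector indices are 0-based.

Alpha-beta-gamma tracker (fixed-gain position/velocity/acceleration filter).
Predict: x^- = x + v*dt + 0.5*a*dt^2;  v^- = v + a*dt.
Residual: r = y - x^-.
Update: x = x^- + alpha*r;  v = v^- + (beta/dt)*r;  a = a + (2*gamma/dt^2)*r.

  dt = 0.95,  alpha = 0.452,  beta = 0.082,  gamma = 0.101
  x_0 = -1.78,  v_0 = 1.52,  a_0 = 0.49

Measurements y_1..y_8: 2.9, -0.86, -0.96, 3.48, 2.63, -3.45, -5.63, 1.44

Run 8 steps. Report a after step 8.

step 1: x_pred=-0.1149  r=3.0149  x^+=1.2478  v^+=2.2457  a^+=1.1648
step 2: x_pred=3.9069  r=-4.7669  x^+=1.7523  v^+=2.9408  a^+=0.0979
step 3: x_pred=4.5902  r=-5.5502  x^+=2.0815  v^+=2.5547  a^+=-1.1444
step 4: x_pred=3.9921  r=-0.5121  x^+=3.7606  v^+=1.4233  a^+=-1.2590
step 5: x_pred=4.5447  r=-1.9147  x^+=3.6792  v^+=0.0620  a^+=-1.6876
step 6: x_pred=2.9766  r=-6.4266  x^+=0.0718  v^+=-2.0959  a^+=-3.1260
step 7: x_pred=-3.3299  r=-2.3001  x^+=-4.3696  v^+=-5.2641  a^+=-3.6408
step 8: x_pred=-11.0134  r=12.4534  x^+=-5.3845  v^+=-7.6480  a^+=-0.8534

a_post = -0.8534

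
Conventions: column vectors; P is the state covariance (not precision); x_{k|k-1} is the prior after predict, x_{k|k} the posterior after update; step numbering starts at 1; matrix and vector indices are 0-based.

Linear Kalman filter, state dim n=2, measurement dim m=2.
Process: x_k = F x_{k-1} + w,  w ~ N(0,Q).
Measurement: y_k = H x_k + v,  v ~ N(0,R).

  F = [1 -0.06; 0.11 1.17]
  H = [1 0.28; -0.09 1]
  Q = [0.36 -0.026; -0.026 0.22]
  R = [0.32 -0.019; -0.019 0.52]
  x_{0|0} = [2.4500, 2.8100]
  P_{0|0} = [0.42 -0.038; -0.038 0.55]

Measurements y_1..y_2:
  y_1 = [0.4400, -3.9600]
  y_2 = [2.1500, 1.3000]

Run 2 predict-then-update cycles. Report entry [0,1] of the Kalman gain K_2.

K[0,1] = -0.1351

step 1: x^-=[2.2814, 3.5572]  P^-=[0.7865 -0.0626; -0.0626 0.9682]  S=[1.1474 0.1203; 0.1203 1.5058]  K=[0.6853 -0.1433; 0.1149 0.6375]  nu=[-2.8374, -7.3119]  x^+=[1.3850, -1.4303]  P^+=[0.2405 -0.0659; -0.0659 0.3234]
step 2: x^-=[1.4708, -1.5211]  P^-=[0.6095 -0.0989; -0.0989 0.6486]  S=[0.9250 0.0113; 0.0113 1.1914]  K=[0.6307 -0.1351; 0.0827 0.5511]  nu=[1.1051, 2.9534]  x^+=[1.7688, 0.1980]  P^+=[0.2218 -0.0623; -0.0623 0.2794]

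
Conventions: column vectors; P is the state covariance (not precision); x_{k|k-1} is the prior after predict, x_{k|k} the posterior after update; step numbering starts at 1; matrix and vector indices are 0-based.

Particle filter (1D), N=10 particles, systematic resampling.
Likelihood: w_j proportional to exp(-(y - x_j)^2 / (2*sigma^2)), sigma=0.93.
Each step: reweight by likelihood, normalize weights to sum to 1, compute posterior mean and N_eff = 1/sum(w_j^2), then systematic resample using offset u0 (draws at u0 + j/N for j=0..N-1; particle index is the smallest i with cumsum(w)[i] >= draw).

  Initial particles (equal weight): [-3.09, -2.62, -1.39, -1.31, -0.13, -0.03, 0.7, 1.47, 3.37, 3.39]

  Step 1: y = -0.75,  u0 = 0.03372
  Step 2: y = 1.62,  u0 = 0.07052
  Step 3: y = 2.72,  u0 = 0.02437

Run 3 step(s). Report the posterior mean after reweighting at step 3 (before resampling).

step 1: w=[0.0114, 0.0359, 0.2136, 0.2258, 0.2167, 0.2006, 0.0803, 0.0157, 0.0000, 0.0000]  mean=-0.6768  Neff=5.2100  idx=[1, 2, 2, 3, 3, 4, 4, 5, 5, 6]
step 2: w=[0.0000, 0.0038, 0.0038, 0.0050, 0.0050, 0.1223, 0.1223, 0.1488, 0.1488, 0.4402]  mean=0.2436  Neff=3.7310  idx=[5, 6, 7, 7, 8, 9, 9, 9, 9, 9]
step 3: w=[0.0173, 0.0173, 0.0239, 0.0239, 0.0239, 0.1788, 0.1788, 0.1788, 0.1788, 0.1788]  mean=0.6190  Neff=6.1696  idx=[1, 5, 5, 6, 6, 7, 7, 8, 9, 9]

post_mean = 0.6190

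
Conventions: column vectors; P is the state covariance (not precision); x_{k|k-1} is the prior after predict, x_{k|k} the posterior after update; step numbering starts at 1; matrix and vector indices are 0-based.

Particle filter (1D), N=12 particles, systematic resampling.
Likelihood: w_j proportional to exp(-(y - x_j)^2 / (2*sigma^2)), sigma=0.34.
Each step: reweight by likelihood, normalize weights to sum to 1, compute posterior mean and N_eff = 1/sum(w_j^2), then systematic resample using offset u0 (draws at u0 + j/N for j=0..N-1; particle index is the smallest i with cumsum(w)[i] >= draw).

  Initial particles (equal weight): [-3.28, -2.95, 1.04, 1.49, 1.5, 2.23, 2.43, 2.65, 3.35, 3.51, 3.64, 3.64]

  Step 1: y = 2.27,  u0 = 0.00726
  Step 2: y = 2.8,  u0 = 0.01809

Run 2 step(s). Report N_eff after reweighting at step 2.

N_eff = 8.7060

step 1: w=[0.0000, 0.0000, 0.0006, 0.0279, 0.0298, 0.3846, 0.3466, 0.2074, 0.0025, 0.0005, 0.0001, 0.0001]  mean=2.3471  Neff=3.1979  idx=[3, 5, 5, 5, 5, 5, 6, 6, 6, 6, 7, 7]
step 2: w=[0.0001, 0.0467, 0.0467, 0.0467, 0.0467, 0.0467, 0.1053, 0.1053, 0.1053, 0.1053, 0.1727, 0.1727]  mean=2.4592  Neff=8.7060  idx=[1, 3, 4, 6, 7, 7, 8, 9, 10, 10, 11, 11]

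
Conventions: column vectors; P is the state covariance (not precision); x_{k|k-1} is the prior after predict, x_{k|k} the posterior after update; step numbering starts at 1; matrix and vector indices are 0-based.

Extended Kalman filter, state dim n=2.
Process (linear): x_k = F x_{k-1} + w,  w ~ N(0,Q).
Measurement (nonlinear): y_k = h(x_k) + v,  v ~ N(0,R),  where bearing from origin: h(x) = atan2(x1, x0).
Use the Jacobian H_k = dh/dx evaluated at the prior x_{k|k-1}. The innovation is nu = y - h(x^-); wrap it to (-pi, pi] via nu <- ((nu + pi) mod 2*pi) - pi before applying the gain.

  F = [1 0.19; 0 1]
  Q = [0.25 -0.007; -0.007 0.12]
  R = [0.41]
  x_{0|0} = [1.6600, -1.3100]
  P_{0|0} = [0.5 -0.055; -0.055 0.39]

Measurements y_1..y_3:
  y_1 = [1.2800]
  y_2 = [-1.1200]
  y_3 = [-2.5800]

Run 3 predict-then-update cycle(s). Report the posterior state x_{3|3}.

x_post = [0.9452, -1.9068]

step 1: x^-=[1.4111, -1.3100]  P^-=[0.7432 0.0121; 0.0121 0.5100]  H_jac=[0.3534 0.3806]  S=[0.5799]  K=[0.4608; 0.3421]  nu=[2.0283]  x^+=[2.3456, -0.6161]  P^+=[0.6201 -0.0793; -0.0793 0.4421]
step 2: x^-=[2.2286, -0.6161]  P^-=[0.8559 -0.0023; -0.0023 0.5621]  H_jac=[0.1152 0.4169]  S=[0.5188]  K=[0.1883; 0.4511]  nu=[-0.8503]  x^+=[2.0685, -0.9997]  P^+=[0.8375 -0.0464; -0.0464 0.4565]
step 3: x^-=[1.8786, -0.9997]  P^-=[1.0863 0.0334; 0.0334 0.5765]  H_jac=[0.2208 0.4148]  S=[0.5683]  K=[0.4464; 0.4338]  nu=[-2.0909]  x^+=[0.9452, -1.9068]  P^+=[0.9731 -0.0767; -0.0767 0.4696]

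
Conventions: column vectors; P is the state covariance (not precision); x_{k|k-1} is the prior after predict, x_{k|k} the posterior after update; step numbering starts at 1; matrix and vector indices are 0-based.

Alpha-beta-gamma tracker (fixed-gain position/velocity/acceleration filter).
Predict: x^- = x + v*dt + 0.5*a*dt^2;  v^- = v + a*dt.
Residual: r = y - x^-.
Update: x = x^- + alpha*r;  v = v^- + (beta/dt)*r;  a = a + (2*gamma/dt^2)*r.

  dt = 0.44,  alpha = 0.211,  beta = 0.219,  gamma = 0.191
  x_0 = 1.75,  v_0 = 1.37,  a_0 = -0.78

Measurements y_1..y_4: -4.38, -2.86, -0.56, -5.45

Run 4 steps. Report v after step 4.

step 1: x_pred=2.2773  r=-6.6573  x^+=0.8726  v^+=-2.2867  a^+=-13.9158
step 2: x_pred=-1.4806  r=-1.3794  x^+=-1.7717  v^+=-9.0962  a^+=-16.6375
step 3: x_pred=-7.3845  r=6.8245  x^+=-5.9445  v^+=-13.0200  a^+=-3.1718
step 4: x_pred=-11.9804  r=6.5304  x^+=-10.6025  v^+=-11.1653  a^+=9.7135

v_post = -11.1653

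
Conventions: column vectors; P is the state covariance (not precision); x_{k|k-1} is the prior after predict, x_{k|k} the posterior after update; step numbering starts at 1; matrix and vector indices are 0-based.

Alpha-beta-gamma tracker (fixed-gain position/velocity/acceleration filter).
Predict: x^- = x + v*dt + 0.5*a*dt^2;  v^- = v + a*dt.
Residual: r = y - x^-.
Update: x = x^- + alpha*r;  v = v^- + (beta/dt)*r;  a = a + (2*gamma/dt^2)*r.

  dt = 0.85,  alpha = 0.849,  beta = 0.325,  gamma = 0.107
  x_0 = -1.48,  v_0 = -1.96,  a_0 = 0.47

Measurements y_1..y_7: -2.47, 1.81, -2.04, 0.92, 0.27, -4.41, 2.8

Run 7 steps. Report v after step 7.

step 1: x_pred=-2.9762  r=0.5062  x^+=-2.5464  v^+=-1.3669  a^+=0.6199
step 2: x_pred=-3.4844  r=5.2944  x^+=1.0105  v^+=1.1843  a^+=2.1881
step 3: x_pred=2.8077  r=-4.8477  x^+=-1.3080  v^+=1.1907  a^+=0.7523
step 4: x_pred=-0.0242  r=0.9442  x^+=0.7774  v^+=2.1911  a^+=1.0319
step 5: x_pred=3.0126  r=-2.7426  x^+=0.6841  v^+=2.0196  a^+=0.2196
step 6: x_pred=2.4801  r=-6.8901  x^+=-3.3696  v^+=-0.4283  a^+=-1.8212
step 7: x_pred=-4.3915  r=7.1915  x^+=1.7141  v^+=0.7734  a^+=0.3088

v_post = 0.7734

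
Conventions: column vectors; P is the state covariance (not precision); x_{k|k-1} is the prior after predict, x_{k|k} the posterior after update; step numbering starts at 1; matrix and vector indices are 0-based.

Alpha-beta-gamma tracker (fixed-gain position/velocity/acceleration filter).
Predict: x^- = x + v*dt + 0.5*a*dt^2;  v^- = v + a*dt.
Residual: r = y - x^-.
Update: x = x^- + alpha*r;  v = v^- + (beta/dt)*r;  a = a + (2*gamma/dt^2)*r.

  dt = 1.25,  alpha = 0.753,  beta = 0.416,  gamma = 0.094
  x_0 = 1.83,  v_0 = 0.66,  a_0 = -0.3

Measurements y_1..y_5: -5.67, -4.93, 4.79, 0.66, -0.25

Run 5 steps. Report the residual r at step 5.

step 1: x_pred=2.4206  r=-8.0906  x^+=-3.6716  v^+=-2.4076  a^+=-1.2735
step 2: x_pred=-7.6760  r=2.7460  x^+=-5.6083  v^+=-3.0855  a^+=-0.9431
step 3: x_pred=-10.2019  r=14.9919  x^+=1.0870  v^+=0.7249  a^+=0.8608
step 4: x_pred=2.6656  r=-2.0056  x^+=1.1554  v^+=1.1334  a^+=0.6194
step 5: x_pred=3.0561  r=-3.3061  x^+=0.5666  v^+=0.8074  a^+=0.2217

resid = -3.3061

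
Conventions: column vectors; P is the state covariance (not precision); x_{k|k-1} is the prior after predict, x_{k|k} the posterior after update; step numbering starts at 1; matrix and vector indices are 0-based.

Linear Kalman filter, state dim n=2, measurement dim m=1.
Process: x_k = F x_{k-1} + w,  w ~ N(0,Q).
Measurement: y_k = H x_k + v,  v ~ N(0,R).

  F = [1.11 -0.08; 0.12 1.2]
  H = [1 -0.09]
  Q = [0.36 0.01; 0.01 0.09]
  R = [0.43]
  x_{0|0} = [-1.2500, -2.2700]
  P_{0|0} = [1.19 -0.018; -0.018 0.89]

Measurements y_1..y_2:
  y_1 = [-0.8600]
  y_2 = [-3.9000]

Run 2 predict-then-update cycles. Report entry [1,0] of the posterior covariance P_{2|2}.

P_post[1,0] = 0.1482

step 1: x^-=[-1.2059, -2.8740]  P^-=[1.8351 0.0593; 0.0593 1.3836]  S=[2.2656]  K=[0.8076; -0.0288]  nu=[0.0872]  x^+=[-1.1354, -2.8765]  P^+=[0.3574 0.1120; 0.1120 1.3817]
step 2: x^-=[-1.0302, -3.5881]  P^-=[0.7893 0.0730; 0.0730 2.1170]  S=[1.2233]  K=[0.6398; -0.0961]  nu=[-3.1927]  x^+=[-3.0730, -3.2814]  P^+=[0.2885 0.1482; 0.1482 2.1057]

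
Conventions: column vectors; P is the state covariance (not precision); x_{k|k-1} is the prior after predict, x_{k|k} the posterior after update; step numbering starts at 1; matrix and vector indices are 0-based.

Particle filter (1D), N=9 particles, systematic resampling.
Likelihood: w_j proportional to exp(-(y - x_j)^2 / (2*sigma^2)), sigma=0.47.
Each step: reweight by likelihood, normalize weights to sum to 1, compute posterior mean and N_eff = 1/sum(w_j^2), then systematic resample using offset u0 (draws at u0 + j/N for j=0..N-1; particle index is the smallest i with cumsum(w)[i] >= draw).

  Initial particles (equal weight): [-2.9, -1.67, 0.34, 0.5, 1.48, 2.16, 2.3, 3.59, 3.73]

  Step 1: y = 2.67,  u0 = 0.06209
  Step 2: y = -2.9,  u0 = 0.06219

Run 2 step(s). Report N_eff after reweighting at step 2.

N_eff = 3.3913

step 1: w=[0.0000, 0.0000, 0.0000, 0.0000, 0.0261, 0.3569, 0.4717, 0.0947, 0.0506]  mean=2.4230  Neff=2.7614  idx=[5, 5, 5, 6, 6, 6, 6, 6, 8]
step 2: w=[0.3131, 0.3131, 0.3131, 0.0121, 0.0121, 0.0121, 0.0121, 0.0121, 0.0000]  mean=2.1685  Neff=3.3913  idx=[0, 0, 0, 1, 1, 1, 2, 2, 3]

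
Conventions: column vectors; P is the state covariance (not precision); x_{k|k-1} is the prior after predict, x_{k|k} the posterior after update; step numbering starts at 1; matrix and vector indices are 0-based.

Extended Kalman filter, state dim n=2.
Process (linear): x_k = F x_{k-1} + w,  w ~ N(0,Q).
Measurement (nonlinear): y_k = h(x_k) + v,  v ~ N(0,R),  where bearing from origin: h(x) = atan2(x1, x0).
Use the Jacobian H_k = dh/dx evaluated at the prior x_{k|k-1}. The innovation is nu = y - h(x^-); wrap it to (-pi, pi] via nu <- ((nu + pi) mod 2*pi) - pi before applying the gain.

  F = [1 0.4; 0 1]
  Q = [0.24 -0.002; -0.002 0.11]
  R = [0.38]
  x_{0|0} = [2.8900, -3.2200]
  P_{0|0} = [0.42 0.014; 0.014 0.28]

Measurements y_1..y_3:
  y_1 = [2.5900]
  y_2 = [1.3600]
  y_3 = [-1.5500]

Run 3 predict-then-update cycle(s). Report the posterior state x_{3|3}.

step 1: x^-=[1.6020, -3.2200]  P^-=[0.7160 0.1240; 0.1240 0.3900]  H_jac=[0.2489 0.1239]  S=[0.4380]  K=[0.4420; 0.1808]  nu=[-2.5840]  x^+=[0.4598, -3.6871]  P^+=[0.6304 0.0890; 0.0890 0.3757]
step 2: x^-=[-1.0150, -3.6871]  P^-=[1.0017 0.2373; 0.2373 0.4857]  H_jac=[0.2521 -0.0694]  S=[0.4377]  K=[0.5394; 0.0597]  nu=[-3.0838]  x^+=[-2.6783, -3.8711]  P^+=[0.8744 0.2232; 0.2232 0.4841]
step 3: x^-=[-4.2267, -3.8711]  P^-=[1.3704 0.4148; 0.4148 0.5941]  H_jac=[0.1178 -0.1287]  S=[0.3963]  K=[0.2728; -0.0695]  nu=[0.8501]  x^+=[-3.9948, -3.9302]  P^+=[1.3409 0.4224; 0.4224 0.5922]

x_post = [-3.9948, -3.9302]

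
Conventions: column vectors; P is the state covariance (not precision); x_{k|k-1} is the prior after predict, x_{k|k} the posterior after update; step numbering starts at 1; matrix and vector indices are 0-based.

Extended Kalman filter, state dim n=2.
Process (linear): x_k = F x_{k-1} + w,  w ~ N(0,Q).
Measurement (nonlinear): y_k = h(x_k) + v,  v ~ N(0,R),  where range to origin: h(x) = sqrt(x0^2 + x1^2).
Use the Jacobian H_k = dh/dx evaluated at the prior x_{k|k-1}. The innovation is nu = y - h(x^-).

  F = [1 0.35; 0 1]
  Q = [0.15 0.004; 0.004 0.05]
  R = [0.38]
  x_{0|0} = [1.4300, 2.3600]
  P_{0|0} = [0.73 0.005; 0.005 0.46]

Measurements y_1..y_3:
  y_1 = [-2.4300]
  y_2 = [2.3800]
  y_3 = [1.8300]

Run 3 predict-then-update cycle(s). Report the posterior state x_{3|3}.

step 1: x^-=[2.2560, 2.3600]  P^-=[0.9399 0.1700; 0.1700 0.5100]  H_jac=[0.6910 0.7229]  S=[1.2651]  K=[0.6105; 0.3843]  nu=[-5.6948]  x^+=[-1.2207, 0.1717]  P^+=[0.4684 -0.1268; -0.1268 0.3232]
step 2: x^-=[-1.1606, 0.1717]  P^-=[0.5692 -0.0097; -0.0097 0.3732]  H_jac=[-0.9892 0.1463]  S=[0.9478]  K=[-0.5956; 0.0677]  nu=[1.2068]  x^+=[-1.8793, 0.2534]  P^+=[0.2330 0.0286; 0.0286 0.3689]
step 3: x^-=[-1.7906, 0.2534]  P^-=[0.4482 0.1617; 0.1617 0.4189]  H_jac=[-0.9901 0.1401]  S=[0.7828]  K=[-0.5380; -0.1295]  nu=[0.0215]  x^+=[-1.8022, 0.2506]  P^+=[0.2216 0.1071; 0.1071 0.4057]

x_post = [-1.8022, 0.2506]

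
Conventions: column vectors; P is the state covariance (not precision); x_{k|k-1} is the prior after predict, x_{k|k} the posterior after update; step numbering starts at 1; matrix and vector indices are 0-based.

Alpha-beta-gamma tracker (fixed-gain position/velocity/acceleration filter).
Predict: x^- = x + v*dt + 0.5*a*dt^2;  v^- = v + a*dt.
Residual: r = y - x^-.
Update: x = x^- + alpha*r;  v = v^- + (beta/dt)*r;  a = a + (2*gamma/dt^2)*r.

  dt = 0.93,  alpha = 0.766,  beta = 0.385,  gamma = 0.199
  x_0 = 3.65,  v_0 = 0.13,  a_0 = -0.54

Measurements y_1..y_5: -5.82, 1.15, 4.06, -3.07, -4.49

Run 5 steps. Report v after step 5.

step 1: x_pred=3.5374  r=-9.3574  x^+=-3.6304  v^+=-4.2460  a^+=-4.8460
step 2: x_pred=-9.6748  r=10.8248  x^+=-1.3830  v^+=-4.2715  a^+=0.1352
step 3: x_pred=-5.2970  r=9.3570  x^+=1.8705  v^+=-0.2721  a^+=4.4410
step 4: x_pred=3.5379  r=-6.6079  x^+=-1.5237  v^+=1.1225  a^+=1.4003
step 5: x_pred=0.1257  r=-4.6157  x^+=-3.4099  v^+=0.5140  a^+=-0.7237

v_post = 0.5140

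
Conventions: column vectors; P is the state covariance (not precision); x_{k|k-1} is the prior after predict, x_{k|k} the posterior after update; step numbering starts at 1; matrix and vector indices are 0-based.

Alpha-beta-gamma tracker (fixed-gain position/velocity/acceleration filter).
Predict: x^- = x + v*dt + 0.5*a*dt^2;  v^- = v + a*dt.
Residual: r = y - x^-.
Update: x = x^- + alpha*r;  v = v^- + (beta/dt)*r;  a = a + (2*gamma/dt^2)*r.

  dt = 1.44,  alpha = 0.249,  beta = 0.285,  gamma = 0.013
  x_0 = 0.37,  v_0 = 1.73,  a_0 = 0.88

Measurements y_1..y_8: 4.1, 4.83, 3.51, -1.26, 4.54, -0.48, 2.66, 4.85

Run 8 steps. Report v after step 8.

step 1: x_pred=3.7736  r=0.3264  x^+=3.8549  v^+=3.0618  a^+=0.8841
step 2: x_pred=9.1805  r=-4.3505  x^+=8.0972  v^+=3.4739  a^+=0.8295
step 3: x_pred=13.9596  r=-10.4496  x^+=11.3577  v^+=2.6002  a^+=0.6985
step 4: x_pred=15.8263  r=-17.0863  x^+=11.5718  v^+=0.2245  a^+=0.4843
step 5: x_pred=12.3971  r=-7.8571  x^+=10.4407  v^+=-0.6332  a^+=0.3858
step 6: x_pred=9.9288  r=-10.4088  x^+=7.3370  v^+=-2.1378  a^+=0.2553
step 7: x_pred=4.5232  r=-1.8632  x^+=4.0593  v^+=-2.1390  a^+=0.2319
step 8: x_pred=1.2195  r=3.6305  x^+=2.1235  v^+=-1.0865  a^+=0.2774

v_post = -1.0865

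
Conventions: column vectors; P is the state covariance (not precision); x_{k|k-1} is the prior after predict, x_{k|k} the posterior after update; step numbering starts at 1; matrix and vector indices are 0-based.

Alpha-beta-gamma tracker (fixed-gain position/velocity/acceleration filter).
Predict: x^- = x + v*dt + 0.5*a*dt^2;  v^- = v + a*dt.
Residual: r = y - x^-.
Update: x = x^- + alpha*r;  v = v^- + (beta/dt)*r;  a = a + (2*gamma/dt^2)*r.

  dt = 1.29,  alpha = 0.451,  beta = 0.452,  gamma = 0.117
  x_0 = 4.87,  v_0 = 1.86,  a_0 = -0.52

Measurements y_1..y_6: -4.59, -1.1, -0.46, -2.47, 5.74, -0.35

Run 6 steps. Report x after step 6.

x_post = 3.2618

step 1: x_pred=6.8367  r=-11.4267  x^+=1.6833  v^+=-2.8146  a^+=-2.1268
step 2: x_pred=-3.7171  r=2.6171  x^+=-2.5368  v^+=-4.6411  a^+=-1.7588
step 3: x_pred=-9.9873  r=9.5273  x^+=-5.6905  v^+=-3.5717  a^+=-0.4191
step 4: x_pred=-10.6467  r=8.1767  x^+=-6.9590  v^+=-1.2473  a^+=0.7307
step 5: x_pred=-7.9601  r=13.7001  x^+=-1.7813  v^+=4.4956  a^+=2.6571
step 6: x_pred=6.2289  r=-6.5789  x^+=3.2618  v^+=5.6182  a^+=1.7321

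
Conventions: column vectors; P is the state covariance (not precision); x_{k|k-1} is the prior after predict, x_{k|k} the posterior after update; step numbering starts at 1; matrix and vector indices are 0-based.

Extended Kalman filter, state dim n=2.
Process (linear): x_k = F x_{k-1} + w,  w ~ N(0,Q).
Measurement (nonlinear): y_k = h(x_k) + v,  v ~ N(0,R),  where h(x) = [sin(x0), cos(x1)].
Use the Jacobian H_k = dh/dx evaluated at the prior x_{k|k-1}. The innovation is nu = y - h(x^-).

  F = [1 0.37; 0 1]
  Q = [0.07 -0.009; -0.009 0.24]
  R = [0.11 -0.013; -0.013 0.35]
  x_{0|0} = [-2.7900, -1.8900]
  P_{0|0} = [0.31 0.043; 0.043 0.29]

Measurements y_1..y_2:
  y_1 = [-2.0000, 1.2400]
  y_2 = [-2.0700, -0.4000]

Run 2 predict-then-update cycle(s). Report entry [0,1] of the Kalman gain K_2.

K[0,1] = 0.0937

step 1: x^-=[-3.4893, -1.8900]  P^-=[0.4515 0.1413; 0.1413 0.5300]  H_jac=[-0.9402 0.0000; 0.0000 0.9495]  S=[0.5091 -0.1391; -0.1391 0.8278]  K=[-0.8276 0.0230; -0.0994 0.5912]  nu=[-2.3407, 1.5538]  x^+=[-1.5165, -0.7388]  P^+=[0.0971 0.0198; 0.0198 0.2193]
step 2: x^-=[-1.7899, -0.7388]  P^-=[0.2118 0.0919; 0.0919 0.4593]  H_jac=[-0.2173 0.0000; 0.0000 0.6734]  S=[0.1200 -0.0265; -0.0265 0.5583]  K=[-0.3629 0.0937; -0.0448 0.5519]  nu=[-1.0939, -1.1393]  x^+=[-1.4996, -1.3185]  P^+=[0.1893 0.0557; 0.0557 0.2877]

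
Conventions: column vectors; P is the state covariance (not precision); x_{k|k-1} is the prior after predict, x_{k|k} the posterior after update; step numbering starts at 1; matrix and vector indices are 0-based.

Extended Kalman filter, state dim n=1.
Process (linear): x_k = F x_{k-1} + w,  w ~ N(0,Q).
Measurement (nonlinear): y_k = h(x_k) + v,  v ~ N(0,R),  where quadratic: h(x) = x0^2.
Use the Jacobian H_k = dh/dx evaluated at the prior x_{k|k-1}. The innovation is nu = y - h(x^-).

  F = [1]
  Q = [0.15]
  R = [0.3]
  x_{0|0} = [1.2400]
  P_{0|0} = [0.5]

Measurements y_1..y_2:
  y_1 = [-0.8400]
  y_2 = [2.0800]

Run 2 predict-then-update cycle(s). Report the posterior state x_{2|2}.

x_post = [1.0233]

step 1: x^-=[1.2400]  P^-=[0.6500]  H_jac=[2.4800]  S=[4.2978]  K=[0.3751]  nu=[-2.3776]  x^+=[0.3482]  P^+=[0.0454]
step 2: x^-=[0.3482]  P^-=[0.1954]  H_jac=[0.6964]  S=[0.3948]  K=[0.3447]  nu=[1.9587]  x^+=[1.0233]  P^+=[0.1485]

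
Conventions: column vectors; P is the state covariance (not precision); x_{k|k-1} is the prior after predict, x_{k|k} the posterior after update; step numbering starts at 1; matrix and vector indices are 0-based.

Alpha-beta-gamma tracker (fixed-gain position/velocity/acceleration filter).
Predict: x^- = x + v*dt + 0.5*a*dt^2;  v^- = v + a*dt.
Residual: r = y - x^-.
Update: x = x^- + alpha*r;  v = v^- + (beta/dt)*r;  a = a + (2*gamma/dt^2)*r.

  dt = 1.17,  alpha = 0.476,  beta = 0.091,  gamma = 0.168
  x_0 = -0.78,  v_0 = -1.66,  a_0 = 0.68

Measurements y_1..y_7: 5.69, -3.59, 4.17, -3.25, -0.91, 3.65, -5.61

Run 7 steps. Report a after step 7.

a_post = -4.0430

step 1: x_pred=-2.2568  r=7.9468  x^+=1.5259  v^+=-0.2463  a^+=2.6306
step 2: x_pred=3.0382  r=-6.6282  x^+=-0.1168  v^+=2.3159  a^+=1.0037
step 3: x_pred=3.2797  r=0.8903  x^+=3.7035  v^+=3.5594  a^+=1.2222
step 4: x_pred=8.7045  r=-11.9545  x^+=3.0142  v^+=4.0596  a^+=-1.7121
step 5: x_pred=6.5920  r=-7.5020  x^+=3.0211  v^+=1.4729  a^+=-3.5535
step 6: x_pred=2.3122  r=1.3378  x^+=2.9490  v^+=-2.5806  a^+=-3.2251
step 7: x_pred=-2.2778  r=-3.3322  x^+=-3.8639  v^+=-6.6132  a^+=-4.0430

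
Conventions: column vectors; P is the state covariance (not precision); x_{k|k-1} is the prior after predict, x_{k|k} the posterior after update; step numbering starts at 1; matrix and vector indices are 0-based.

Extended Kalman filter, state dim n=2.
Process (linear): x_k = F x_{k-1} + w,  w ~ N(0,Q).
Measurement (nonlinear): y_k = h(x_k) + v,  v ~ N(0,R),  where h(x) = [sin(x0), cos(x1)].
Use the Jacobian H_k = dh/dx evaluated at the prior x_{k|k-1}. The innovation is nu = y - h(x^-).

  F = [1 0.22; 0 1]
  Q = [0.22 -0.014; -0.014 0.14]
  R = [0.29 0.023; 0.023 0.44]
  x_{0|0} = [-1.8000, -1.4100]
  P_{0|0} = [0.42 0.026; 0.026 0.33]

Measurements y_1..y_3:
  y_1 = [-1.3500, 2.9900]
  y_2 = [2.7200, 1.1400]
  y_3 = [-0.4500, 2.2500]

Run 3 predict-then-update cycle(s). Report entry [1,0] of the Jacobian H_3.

H_jac[1,0] = 0.0000

step 1: x^-=[-2.1102, -1.4100]  P^-=[0.6674 0.0846; 0.0846 0.4700]  H_jac=[-0.5136 0.0000; 0.0000 0.9871]  S=[0.4661 -0.0199; -0.0199 0.8980]  K=[-0.7322 0.0768; -0.0712 0.5151]  nu=[-0.4920, 2.8299]  x^+=[-1.5327, 0.0827]  P^+=[0.4100 0.0172; 0.0172 0.2279]
step 2: x^-=[-1.5145, 0.0827]  P^-=[0.6486 0.0533; 0.0533 0.3679]  H_jac=[0.0563 0.0000; 0.0000 -0.0826]  S=[0.2921 0.0228; 0.0228 0.4425]  K=[0.1263 -0.0164; 0.0157 -0.0695]  nu=[3.7184, 0.1434]  x^+=[-1.0474, 0.1310]  P^+=[0.6439 0.0524; 0.0524 0.3658]
step 3: x^-=[-1.0185, 0.1310]  P^-=[0.9047 0.1189; 0.1189 0.5058]  H_jac=[0.5246 0.0000; 0.0000 -0.1307]  S=[0.5390 0.0148; 0.0148 0.4486]  K=[0.8823 -0.0638; 0.1199 -0.1513]  nu=[0.4013, 1.2586]  x^+=[-0.7448, -0.0112]  P^+=[0.4849 0.0596; 0.0596 0.4883]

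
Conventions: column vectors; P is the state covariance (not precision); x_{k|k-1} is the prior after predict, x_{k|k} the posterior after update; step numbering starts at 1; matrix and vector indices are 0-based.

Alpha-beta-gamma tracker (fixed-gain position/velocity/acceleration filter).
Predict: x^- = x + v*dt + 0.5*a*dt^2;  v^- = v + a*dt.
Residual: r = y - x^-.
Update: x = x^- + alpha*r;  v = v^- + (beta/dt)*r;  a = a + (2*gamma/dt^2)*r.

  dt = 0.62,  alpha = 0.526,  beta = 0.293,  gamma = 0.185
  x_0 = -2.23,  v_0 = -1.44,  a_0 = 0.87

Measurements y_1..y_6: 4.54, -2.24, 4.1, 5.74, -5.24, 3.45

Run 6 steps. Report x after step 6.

step 1: x_pred=-2.9556  r=7.4956  x^+=0.9871  v^+=2.6417  a^+=8.0848
step 2: x_pred=4.1788  r=-6.4188  x^+=0.8025  v^+=4.6208  a^+=1.9064
step 3: x_pred=4.0339  r=0.0661  x^+=4.0686  v^+=5.8341  a^+=1.9701
step 4: x_pred=8.0644  r=-2.3244  x^+=6.8418  v^+=5.9571  a^+=-0.2673
step 5: x_pred=10.4838  r=-15.7238  x^+=2.2131  v^+=-1.6394  a^+=-15.4020
step 6: x_pred=-1.7636  r=5.2136  x^+=0.9787  v^+=-8.7248  a^+=-10.3837

x_post = 0.9787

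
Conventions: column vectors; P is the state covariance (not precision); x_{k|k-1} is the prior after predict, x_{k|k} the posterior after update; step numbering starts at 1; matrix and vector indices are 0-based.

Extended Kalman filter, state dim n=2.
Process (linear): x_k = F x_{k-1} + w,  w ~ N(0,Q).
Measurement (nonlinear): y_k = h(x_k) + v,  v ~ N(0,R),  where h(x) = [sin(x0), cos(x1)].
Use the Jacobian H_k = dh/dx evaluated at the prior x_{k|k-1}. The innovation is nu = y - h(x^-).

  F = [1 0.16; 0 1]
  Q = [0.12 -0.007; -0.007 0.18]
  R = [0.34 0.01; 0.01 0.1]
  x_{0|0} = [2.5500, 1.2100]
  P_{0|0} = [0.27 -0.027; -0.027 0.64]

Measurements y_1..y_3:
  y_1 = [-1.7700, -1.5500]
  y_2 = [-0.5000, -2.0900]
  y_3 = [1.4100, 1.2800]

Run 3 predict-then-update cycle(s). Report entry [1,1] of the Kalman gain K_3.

step 1: x^-=[2.7436, 1.2100]  P^-=[0.3977 0.0684; 0.0684 0.8200]  H_jac=[-0.9218 0.0000; 0.0000 -0.9356]  S=[0.6780 0.0690; 0.0690 0.8178]  K=[-0.5374 -0.0329; 0.0025 -0.9383]  nu=[-2.1576, -1.9030]  x^+=[3.9658, 2.9903]  P^+=[0.1986 0.0093; 0.0093 0.1003]
step 2: x^-=[4.4443, 2.9903]  P^-=[0.3241 0.0183; 0.0183 0.2803]  H_jac=[-0.2649 0.0000; 0.0000 -0.1507]  S=[0.3627 0.0107; 0.0107 0.1064]  K=[-0.2367 -0.0021; -0.0016 -0.3970]  nu=[0.4643, -1.1014]  x^+=[4.3366, 3.4268]  P^+=[0.3038 0.0171; 0.0171 0.2635]
step 3: x^-=[4.8849, 3.4268]  P^-=[0.4360 0.0522; 0.0522 0.4435]  H_jac=[0.1717 0.0000; 0.0000 0.2813]  S=[0.3529 0.0125; 0.0125 0.1351]  K=[0.2090 0.0894; -0.0074 0.9242]  nu=[2.3952, 2.2396]  x^+=[5.5856, 5.4789]  P^+=[0.4190 0.0392; 0.0392 0.3283]

K[1,1] = 0.9242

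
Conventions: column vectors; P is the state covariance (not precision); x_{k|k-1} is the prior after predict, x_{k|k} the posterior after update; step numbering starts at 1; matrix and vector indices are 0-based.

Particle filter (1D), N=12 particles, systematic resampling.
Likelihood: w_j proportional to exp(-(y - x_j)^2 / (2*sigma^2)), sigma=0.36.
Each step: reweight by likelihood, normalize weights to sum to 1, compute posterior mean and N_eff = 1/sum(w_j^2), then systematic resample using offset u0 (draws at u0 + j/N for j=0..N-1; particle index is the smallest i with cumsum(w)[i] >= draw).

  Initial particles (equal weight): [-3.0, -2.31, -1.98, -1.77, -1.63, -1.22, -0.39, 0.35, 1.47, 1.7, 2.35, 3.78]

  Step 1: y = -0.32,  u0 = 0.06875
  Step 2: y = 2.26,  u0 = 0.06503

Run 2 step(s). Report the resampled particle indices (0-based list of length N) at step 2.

step 1: w=[0.0000, 0.0000, 0.0000, 0.0002, 0.0011, 0.0365, 0.8151, 0.1470, 0.0000, 0.0000, 0.0000, 0.0000]  mean=-0.3133  Neff=1.4548  idx=[6, 6, 6, 6, 6, 6, 6, 6, 6, 6, 7, 7]
step 2: w=[0.0000, 0.0000, 0.0000, 0.0000, 0.0000, 0.0000, 0.0000, 0.0000, 0.0000, 0.0000, 0.5000, 0.5000]  mean=0.3500  Neff=2.0000  idx=[10, 10, 10, 10, 10, 10, 11, 11, 11, 11, 11, 11]

resampled_idx = [10, 10, 10, 10, 10, 10, 11, 11, 11, 11, 11, 11]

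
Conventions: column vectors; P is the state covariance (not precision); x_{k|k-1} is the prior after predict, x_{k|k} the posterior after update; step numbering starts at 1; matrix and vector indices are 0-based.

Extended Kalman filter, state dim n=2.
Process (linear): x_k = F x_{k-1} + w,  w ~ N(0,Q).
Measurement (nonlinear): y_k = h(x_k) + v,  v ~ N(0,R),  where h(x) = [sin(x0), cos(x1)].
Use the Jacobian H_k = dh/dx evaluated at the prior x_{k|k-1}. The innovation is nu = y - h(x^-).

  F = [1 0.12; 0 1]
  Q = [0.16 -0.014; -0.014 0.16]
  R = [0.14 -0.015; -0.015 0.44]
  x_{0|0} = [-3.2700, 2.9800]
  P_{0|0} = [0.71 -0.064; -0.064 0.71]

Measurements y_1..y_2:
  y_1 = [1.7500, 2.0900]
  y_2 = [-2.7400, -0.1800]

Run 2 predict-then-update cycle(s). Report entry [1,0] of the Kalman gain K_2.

K[1,0] = -0.1111

step 1: x^-=[-2.9124, 2.9800]  P^-=[0.8649 0.0072; 0.0072 0.8700]  H_jac=[-0.9739 0.0000; 0.0000 -0.1609]  S=[0.9602 -0.0139; -0.0139 0.4625]  K=[-0.8776 -0.0288; -0.0117 -0.3030]  nu=[1.9772, 3.0770]  x^+=[-4.7362, 2.0246]  P^+=[0.1257 -0.0030; -0.0030 0.8275]
step 2: x^-=[-4.4932, 2.0246]  P^-=[0.2969 0.0823; 0.0823 0.9875]  H_jac=[-0.2174 0.0000; 0.0000 -0.8988]  S=[0.1540 0.0011; 0.0011 1.2377]  K=[-0.4187 -0.0594; -0.1111 -0.7170]  nu=[-3.7161, 0.2584]  x^+=[-2.9528, 2.2523]  P^+=[0.2655 0.0221; 0.0221 0.3492]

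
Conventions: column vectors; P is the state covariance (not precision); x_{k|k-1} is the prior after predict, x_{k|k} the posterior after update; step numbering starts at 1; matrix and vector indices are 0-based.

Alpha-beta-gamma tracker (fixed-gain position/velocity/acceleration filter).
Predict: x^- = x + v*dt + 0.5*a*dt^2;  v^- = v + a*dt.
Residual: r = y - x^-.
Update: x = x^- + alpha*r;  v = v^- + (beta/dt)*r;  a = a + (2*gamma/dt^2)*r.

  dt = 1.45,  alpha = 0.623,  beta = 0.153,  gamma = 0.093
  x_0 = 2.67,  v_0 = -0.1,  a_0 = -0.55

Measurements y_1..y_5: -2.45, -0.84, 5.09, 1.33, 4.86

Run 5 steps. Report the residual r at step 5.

resid = 6.1951

step 1: x_pred=1.9468  r=-4.3968  x^+=-0.7924  v^+=-1.3614  a^+=-0.9390
step 2: x_pred=-3.7536  r=2.9136  x^+=-1.9384  v^+=-2.4155  a^+=-0.6812
step 3: x_pred=-6.1570  r=11.2470  x^+=0.8499  v^+=-2.2165  a^+=0.3138
step 4: x_pred=-2.0342  r=3.3642  x^+=0.0617  v^+=-1.4066  a^+=0.6114
step 5: x_pred=-1.3351  r=6.1951  x^+=2.5244  v^+=0.1336  a^+=1.1594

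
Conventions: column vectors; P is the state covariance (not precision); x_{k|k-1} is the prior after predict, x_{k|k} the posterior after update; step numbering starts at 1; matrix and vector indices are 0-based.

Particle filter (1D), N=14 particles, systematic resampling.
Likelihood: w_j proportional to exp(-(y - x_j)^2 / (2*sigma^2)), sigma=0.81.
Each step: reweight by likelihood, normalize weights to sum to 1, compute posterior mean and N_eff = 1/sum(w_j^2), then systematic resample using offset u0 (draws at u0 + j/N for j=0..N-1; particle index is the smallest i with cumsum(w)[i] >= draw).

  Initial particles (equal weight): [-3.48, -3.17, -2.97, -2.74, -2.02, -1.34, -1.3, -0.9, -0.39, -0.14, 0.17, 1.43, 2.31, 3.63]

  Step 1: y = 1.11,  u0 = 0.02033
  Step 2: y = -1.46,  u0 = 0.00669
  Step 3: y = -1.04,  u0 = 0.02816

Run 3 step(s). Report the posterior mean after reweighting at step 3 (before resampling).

post_mean = -0.5972

step 1: w=[0.0000, 0.0000, 0.0000, 0.0000, 0.0002, 0.0044, 0.0051, 0.0198, 0.0773, 0.1305, 0.2189, 0.3971, 0.1433, 0.0034]  mean=0.8690  Neff=4.0070  idx=[7, 8, 9, 9, 10, 10, 10, 11, 11, 11, 11, 11, 12, 12]
step 2: w=[0.3679, 0.1953, 0.1238, 0.1238, 0.0617, 0.0617, 0.0617, 0.0008, 0.0008, 0.0008, 0.0008, 0.0008, 0.0000, 0.0000]  mean=-0.4047  Neff=4.6382  idx=[0, 0, 0, 0, 0, 0, 1, 1, 2, 2, 3, 3, 4, 6]
step 3: w=[0.0968, 0.0968, 0.0968, 0.0968, 0.0968, 0.0968, 0.0712, 0.0712, 0.0530, 0.0530, 0.0530, 0.0530, 0.0322, 0.0322]  mean=-0.5972  Neff=12.5417  idx=[0, 1, 1, 2, 3, 3, 4, 5, 6, 7, 8, 9, 11, 12]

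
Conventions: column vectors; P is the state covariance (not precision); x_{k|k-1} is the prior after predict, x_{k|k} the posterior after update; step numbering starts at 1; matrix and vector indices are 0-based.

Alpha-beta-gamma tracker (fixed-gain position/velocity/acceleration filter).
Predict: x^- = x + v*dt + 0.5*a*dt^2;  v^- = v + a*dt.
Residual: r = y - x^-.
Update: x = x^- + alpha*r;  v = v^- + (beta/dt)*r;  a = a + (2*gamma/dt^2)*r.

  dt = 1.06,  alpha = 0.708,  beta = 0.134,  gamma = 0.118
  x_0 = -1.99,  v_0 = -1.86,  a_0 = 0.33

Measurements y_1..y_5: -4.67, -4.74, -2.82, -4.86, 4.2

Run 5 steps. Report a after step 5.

step 1: x_pred=-3.7762  r=-0.8938  x^+=-4.4090  v^+=-1.6232  a^+=0.1423
step 2: x_pred=-6.0497  r=1.3097  x^+=-5.1224  v^+=-1.3068  a^+=0.4173
step 3: x_pred=-6.2732  r=3.4532  x^+=-3.8283  v^+=-0.4279  a^+=1.1427
step 4: x_pred=-3.6400  r=-1.2200  x^+=-4.5037  v^+=0.6291  a^+=0.8864
step 5: x_pred=-3.3389  r=7.5389  x^+=1.9986  v^+=2.5217  a^+=2.4699

a_post = 2.4699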